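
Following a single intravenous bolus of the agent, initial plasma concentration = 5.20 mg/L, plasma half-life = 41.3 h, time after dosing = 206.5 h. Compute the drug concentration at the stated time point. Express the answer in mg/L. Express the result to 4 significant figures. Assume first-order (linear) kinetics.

k = ln2 / t½ = 0.693147 / 41.3 = 0.01678 h⁻¹
t / t½ = 206.5 / 41.3 = 5 half-lives
C = C₀ × (1/2)^5 = 5.200 × 0.03125 = 0.1625 mg/L

0.1625 mg/L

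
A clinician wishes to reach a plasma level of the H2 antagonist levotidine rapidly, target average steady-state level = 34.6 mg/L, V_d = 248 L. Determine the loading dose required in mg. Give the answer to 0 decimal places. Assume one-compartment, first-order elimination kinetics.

8581 mg

LD = Css × Vd = 34.6 × 248 = 8581 mg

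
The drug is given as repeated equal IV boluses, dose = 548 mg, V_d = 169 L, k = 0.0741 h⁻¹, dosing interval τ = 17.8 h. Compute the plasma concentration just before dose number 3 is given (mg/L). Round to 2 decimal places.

C₀ per dose = Dose / Vd = 548 / 169 = 3.243 mg/L
Fraction remaining after one interval: r = e^(−kτ) = e^(−0.07410 × 17.8) = 0.2674
Before dose 3, 2 doses have been given (aged 1τ, 2τ).
C_trough = C₀ × (r + r²) = 3.243 × (0.2674 + 0.07150) = 1.099 mg/L

1.10 mg/L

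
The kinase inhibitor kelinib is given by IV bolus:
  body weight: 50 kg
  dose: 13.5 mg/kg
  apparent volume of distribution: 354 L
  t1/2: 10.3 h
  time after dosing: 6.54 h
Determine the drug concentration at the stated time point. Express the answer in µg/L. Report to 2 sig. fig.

Total dose = 13.5 × 50 = 675.0 mg
C₀ = Dose / Vd = 675.0 / 354 = 1.907 mg/L
k = ln2 / t½ = 0.693147 / 10.3 = 0.06730 h⁻¹
C = C₀ · e^(−k·t) = 1.907 × e^(−0.06730 × 6.54)
  = 1.907 × 0.6439 = 1.228 mg/L
Convert: 1.228 mg/L × 1000 = 1228 µg/L

1200 µg/L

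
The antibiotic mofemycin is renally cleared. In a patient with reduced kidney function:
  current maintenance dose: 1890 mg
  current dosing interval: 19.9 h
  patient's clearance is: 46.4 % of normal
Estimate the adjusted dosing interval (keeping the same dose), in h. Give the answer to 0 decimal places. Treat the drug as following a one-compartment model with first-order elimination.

To keep the same average steady-state level, dosing rate must scale with clearance.
CL ratio = 46.4 / 100 = 0.4640
New interval (same dose) = 19.9 / 0.4640 = 42.89 h

43 h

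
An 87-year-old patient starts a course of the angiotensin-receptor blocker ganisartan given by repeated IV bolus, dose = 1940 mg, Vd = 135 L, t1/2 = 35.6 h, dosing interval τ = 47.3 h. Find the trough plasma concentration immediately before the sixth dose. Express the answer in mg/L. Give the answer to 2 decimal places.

9.41 mg/L

C₀ per dose = Dose / Vd = 1940 / 135 = 14.37 mg/L
k = ln2 / t½ = 0.693147 / 35.6 = 0.01947 h⁻¹
Fraction remaining after one interval: r = e^(−kτ) = e^(−0.01947 × 47.3) = 0.3981
Before dose 6, 5 doses have been given (aged 1τ, 2τ, 3τ, 4τ, 5τ).
C_trough = C₀ × (r + r² + … + r^5) = C₀ × r(1−r^5)/(1−r)
        = 14.37 × 0.3981 × (1 − 0.009999) / (1 − 0.3981) = 9.409 mg/L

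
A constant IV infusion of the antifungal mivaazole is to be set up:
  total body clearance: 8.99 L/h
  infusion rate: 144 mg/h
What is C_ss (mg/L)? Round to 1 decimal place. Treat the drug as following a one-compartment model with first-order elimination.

16.0 mg/L

At steady state Css = R₀ / CL = 144 / 8.990 = 16.02 mg/L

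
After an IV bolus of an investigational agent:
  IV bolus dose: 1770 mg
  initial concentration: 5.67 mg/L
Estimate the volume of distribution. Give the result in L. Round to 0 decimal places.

312 L

Vd = Dose / C₀ = 1770 / 5.67 = 312.2 L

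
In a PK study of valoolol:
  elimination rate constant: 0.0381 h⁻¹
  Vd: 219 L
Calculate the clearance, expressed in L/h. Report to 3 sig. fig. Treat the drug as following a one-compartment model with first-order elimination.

CL = k × Vd = 0.0381 × 219 = 8.344 L/h

8.34 L/h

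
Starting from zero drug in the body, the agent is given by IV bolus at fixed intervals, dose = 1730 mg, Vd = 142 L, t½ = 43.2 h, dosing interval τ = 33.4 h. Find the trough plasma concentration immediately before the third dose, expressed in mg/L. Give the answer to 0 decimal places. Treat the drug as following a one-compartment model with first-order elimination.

11 mg/L

C₀ per dose = Dose / Vd = 1730 / 142 = 12.18 mg/L
k = ln2 / t½ = 0.693147 / 43.2 = 0.01605 h⁻¹
Fraction remaining after one interval: r = e^(−kτ) = e^(−0.01605 × 33.4) = 0.5850
Before dose 3, 2 doses have been given (aged 1τ, 2τ).
C_trough = C₀ × (r + r²) = 12.18 × (0.5850 + 0.3422) = 11.29 mg/L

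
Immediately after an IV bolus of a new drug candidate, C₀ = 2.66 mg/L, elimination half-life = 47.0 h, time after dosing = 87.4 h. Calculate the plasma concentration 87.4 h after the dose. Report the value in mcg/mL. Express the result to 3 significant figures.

k = ln2 / t½ = 0.693147 / 47.0 = 0.01475 h⁻¹
C = C₀ · e^(−k·t) = 2.660 × e^(−0.01475 × 87.4)
  = 2.660 × 0.2755 = 0.7328 mg/L
(0.7328 mg/L = 0.7328 mcg/mL)

0.733 mcg/mL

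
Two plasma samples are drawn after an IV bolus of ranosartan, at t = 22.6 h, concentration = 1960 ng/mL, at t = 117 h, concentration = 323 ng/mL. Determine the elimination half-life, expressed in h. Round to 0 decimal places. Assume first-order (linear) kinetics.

36 h

k = ln(C₁/C₂) / (t₂ − t₁) = ln(1960/323) / (117 − 22.6)
  = 1.803 / 94.40 = 0.01910 h⁻¹
t½ = ln2 / k = 0.693147 / 0.01910 = 36.29 h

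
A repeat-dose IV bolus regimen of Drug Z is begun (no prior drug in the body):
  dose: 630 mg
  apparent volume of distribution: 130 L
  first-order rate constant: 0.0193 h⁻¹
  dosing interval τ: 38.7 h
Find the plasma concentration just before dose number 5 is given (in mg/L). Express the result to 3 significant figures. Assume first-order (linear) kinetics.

4.14 mg/L

C₀ per dose = Dose / Vd = 630 / 130 = 4.846 mg/L
Fraction remaining after one interval: r = e^(−kτ) = e^(−0.01930 × 38.7) = 0.4738
Before dose 5, 4 doses have been given (aged 1τ, 2τ, 3τ, 4τ).
C_trough = C₀ × (r + r² + … + r^4) = C₀ × r(1−r^4)/(1−r)
        = 4.846 × 0.4738 × (1 − 0.05039) / (1 − 0.4738) = 4.144 mg/L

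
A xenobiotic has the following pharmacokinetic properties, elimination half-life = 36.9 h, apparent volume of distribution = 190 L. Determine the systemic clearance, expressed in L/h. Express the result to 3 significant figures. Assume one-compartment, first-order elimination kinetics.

3.57 L/h

k = ln2 / t½ = 0.693147 / 36.9 = 0.01878 h⁻¹
CL = k × Vd = 0.01878 × 190 = 3.568 L/h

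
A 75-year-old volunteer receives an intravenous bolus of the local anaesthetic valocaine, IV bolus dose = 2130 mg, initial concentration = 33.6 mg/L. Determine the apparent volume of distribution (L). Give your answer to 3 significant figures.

63.4 L

Vd = Dose / C₀ = 2130 / 33.6 = 63.39 L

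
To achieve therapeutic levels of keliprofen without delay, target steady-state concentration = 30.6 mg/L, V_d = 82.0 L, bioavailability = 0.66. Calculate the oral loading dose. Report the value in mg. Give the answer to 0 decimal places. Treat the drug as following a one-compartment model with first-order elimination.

3802 mg

LD = Css × Vd / F = 30.6 × 82.0 / 0.66 = 3802 mg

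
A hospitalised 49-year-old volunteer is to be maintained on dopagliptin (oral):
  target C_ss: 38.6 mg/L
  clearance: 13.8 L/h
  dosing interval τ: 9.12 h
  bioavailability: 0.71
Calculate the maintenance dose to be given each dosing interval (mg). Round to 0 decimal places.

At steady state, F × (Dose/τ) = Css × CL.
Dose = Css × CL × τ / F = 38.6 × 13.80 × 9.12 / 0.71 = 6842 mg

6842 mg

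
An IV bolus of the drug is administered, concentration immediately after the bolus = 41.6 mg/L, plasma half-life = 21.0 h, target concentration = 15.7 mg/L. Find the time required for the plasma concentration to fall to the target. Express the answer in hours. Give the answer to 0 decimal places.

30 h

k = ln2 / t½ = 0.693147 / 21.0 = 0.03301 h⁻¹
t = ln(C₀ / C) / k = ln(41.60 / 15.7) / 0.03301
  = ln(2.650) / 0.03301 = 0.9746 / 0.03301 = 29.52 h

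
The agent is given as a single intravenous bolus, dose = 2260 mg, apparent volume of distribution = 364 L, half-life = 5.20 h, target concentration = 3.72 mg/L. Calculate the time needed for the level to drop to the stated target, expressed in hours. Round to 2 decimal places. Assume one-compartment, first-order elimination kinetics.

3.84 h

C₀ = Dose / Vd = 2260 / 364 = 6.209 mg/L
k = ln2 / t½ = 0.693147 / 5.20 = 0.1333 h⁻¹
t = ln(C₀ / C) / k = ln(6.209 / 3.72) / 0.1333
  = ln(1.669) / 0.1333 = 0.5122 / 0.1333 = 3.842 h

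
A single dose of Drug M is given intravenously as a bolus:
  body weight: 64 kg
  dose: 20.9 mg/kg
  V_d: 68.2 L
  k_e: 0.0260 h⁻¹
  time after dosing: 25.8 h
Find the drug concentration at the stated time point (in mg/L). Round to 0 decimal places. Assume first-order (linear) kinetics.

Total dose = 20.9 × 64 = 1338 mg
C₀ = Dose / Vd = 1338 / 68.2 = 19.62 mg/L
C = C₀ · e^(−k·t) = 19.62 × e^(−0.02600 × 25.8)
  = 19.62 × 0.5113 = 10.03 mg/L

10 mg/L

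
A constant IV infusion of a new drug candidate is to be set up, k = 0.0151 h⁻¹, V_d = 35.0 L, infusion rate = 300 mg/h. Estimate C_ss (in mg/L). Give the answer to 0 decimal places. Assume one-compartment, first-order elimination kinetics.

CL = k × Vd = 0.01510 × 35.0 = 0.5285 L/h
At steady state Css = R₀ / CL = 300 / 0.5285 = 567.6 mg/L

568 mg/L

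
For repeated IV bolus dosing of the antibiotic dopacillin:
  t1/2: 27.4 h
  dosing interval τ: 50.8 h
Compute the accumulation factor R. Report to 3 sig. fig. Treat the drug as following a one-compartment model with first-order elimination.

k = ln2 / t½ = 0.693147 / 27.4 = 0.02530 h⁻¹
e^(−kτ) = e^(−0.02530 × 50.8) = 0.2766
Accumulation ratio R = 1 / (1 − e^(−kτ)) = 1 / (1 − 0.2766) = 1.382

1.38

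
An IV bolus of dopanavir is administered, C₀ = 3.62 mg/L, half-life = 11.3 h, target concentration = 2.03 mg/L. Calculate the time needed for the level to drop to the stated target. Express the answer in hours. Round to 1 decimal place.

9.4 h

k = ln2 / t½ = 0.693147 / 11.3 = 0.06134 h⁻¹
t = ln(C₀ / C) / k = ln(3.620 / 2.03) / 0.06134
  = ln(1.783) / 0.06134 = 0.5783 / 0.06134 = 9.428 h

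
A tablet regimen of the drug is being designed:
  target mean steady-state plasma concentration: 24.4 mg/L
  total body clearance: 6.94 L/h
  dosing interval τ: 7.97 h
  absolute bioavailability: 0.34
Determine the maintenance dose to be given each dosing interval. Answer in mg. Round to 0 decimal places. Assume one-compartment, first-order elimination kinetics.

3969 mg

At steady state, F × (Dose/τ) = Css × CL.
Dose = Css × CL × τ / F = 24.4 × 6.940 × 7.97 / 0.34 = 3969 mg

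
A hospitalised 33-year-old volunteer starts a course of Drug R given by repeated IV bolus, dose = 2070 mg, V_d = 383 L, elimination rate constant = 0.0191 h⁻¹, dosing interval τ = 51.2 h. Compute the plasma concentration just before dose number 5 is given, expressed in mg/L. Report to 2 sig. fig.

3.2 mg/L

C₀ per dose = Dose / Vd = 2070 / 383 = 5.405 mg/L
Fraction remaining after one interval: r = e^(−kτ) = e^(−0.01910 × 51.2) = 0.3761
Before dose 5, 4 doses have been given (aged 1τ, 2τ, 3τ, 4τ).
C_trough = C₀ × (r + r² + … + r^4) = C₀ × r(1−r^4)/(1−r)
        = 5.405 × 0.3761 × (1 − 0.02001) / (1 − 0.3761) = 3.193 mg/L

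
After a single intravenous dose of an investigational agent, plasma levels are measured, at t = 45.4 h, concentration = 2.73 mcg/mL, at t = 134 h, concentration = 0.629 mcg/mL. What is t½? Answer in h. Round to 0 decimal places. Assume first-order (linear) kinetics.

42 h

k = ln(C₁/C₂) / (t₂ − t₁) = ln(2.73/0.629) / (134 − 45.4)
  = 1.468 / 88.60 = 0.01657 h⁻¹
t½ = ln2 / k = 0.693147 / 0.01657 = 41.83 h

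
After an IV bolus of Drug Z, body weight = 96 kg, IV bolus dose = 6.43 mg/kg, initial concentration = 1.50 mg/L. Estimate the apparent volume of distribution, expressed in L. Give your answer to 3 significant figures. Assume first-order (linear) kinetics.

Dose = 6.43 × 96 = 617.3 mg
Vd = Dose / C₀ = 617.3 / 1.50 = 411.5 L

412 L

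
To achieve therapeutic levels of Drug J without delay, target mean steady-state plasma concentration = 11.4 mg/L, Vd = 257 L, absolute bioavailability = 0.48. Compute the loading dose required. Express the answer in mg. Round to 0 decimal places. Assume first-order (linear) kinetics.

6104 mg

LD = Css × Vd / F = 11.4 × 257 / 0.48 = 6104 mg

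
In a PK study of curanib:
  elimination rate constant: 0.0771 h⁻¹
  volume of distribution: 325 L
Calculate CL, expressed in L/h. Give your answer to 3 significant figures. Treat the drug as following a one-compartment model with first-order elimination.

CL = k × Vd = 0.0771 × 325 = 25.06 L/h

25.1 L/h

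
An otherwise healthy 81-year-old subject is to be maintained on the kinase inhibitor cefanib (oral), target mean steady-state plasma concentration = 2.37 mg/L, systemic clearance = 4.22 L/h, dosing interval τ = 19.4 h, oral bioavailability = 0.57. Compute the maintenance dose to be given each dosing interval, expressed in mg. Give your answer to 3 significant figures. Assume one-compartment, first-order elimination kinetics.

340 mg

At steady state, F × (Dose/τ) = Css × CL.
Dose = Css × CL × τ / F = 2.37 × 4.220 × 19.4 / 0.57 = 340.4 mg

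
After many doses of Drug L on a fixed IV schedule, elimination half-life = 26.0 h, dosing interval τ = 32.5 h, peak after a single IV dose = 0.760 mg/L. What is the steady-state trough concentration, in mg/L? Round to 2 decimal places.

k = ln2 / t½ = 0.693147 / 26.0 = 0.02666 h⁻¹
e^(−kτ) = e^(−0.02666 × 32.5) = 0.4204
Accumulation ratio R = 1 / (1 − e^(−kτ)) = 1 / (1 − 0.4204) = 1.725
Steady-state trough = C₀ × R × e^(−kτ) = 0.760 × 1.725 × 0.4204 = 0.5511 mg/L

0.55 mg/L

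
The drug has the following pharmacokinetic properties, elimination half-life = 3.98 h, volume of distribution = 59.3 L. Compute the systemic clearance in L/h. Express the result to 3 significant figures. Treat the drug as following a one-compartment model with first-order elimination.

10.3 L/h

k = ln2 / t½ = 0.693147 / 3.98 = 0.1742 h⁻¹
CL = k × Vd = 0.1742 × 59.3 = 10.33 L/h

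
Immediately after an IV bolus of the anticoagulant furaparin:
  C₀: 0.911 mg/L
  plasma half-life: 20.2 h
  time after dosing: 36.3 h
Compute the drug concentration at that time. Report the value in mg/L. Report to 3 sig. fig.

0.262 mg/L

k = ln2 / t½ = 0.693147 / 20.2 = 0.03431 h⁻¹
C = C₀ · e^(−k·t) = 0.9110 × e^(−0.03431 × 36.3)
  = 0.9110 × 0.2878 = 0.2622 mg/L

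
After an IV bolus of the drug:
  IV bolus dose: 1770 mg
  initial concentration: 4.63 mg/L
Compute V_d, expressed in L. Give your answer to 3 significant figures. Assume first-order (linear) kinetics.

Vd = Dose / C₀ = 1770 / 4.63 = 382.3 L

382 L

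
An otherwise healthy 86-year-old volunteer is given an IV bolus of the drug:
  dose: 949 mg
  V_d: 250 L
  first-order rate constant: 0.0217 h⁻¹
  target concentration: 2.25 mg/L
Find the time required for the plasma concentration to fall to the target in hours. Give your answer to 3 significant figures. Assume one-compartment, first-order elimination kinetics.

C₀ = Dose / Vd = 949.0 / 250 = 3.796 mg/L
t = ln(C₀ / C) / k = ln(3.796 / 2.25) / 0.02170
  = ln(1.687) / 0.02170 = 0.5230 / 0.02170 = 24.10 h

24.1 h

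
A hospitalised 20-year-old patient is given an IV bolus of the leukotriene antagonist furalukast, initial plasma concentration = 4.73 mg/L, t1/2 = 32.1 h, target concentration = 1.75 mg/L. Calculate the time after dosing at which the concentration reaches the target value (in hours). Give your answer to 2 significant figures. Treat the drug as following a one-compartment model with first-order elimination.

46 h

k = ln2 / t½ = 0.693147 / 32.1 = 0.02159 h⁻¹
t = ln(C₀ / C) / k = ln(4.730 / 1.75) / 0.02159
  = ln(2.703) / 0.02159 = 0.9944 / 0.02159 = 46.06 h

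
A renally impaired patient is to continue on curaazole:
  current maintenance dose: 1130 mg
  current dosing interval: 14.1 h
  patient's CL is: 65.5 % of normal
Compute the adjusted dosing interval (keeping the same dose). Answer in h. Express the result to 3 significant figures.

To keep the same average steady-state level, dosing rate must scale with clearance.
CL ratio = 65.5 / 100 = 0.6550
New interval (same dose) = 14.1 / 0.6550 = 21.53 h

21.5 h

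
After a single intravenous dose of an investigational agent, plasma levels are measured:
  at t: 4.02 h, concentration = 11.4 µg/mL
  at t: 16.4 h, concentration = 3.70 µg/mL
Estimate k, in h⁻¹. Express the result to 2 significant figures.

k = ln(C₁/C₂) / (t₂ − t₁) = ln(11.4/3.70) / (16.4 − 4.02)
  = 1.125 / 12.38 = 0.09087 h⁻¹

0.091 h⁻¹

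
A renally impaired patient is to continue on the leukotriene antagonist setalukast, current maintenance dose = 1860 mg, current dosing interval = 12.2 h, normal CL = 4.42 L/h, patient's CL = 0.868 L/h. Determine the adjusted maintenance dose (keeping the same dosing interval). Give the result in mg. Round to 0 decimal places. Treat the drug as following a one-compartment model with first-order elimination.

To keep the same average steady-state level, dosing rate must scale with clearance.
CL ratio = 0.868 / 4.42 = 0.1964
New dose (same interval) = 1860 × 0.1964 = 365.3 mg

365 mg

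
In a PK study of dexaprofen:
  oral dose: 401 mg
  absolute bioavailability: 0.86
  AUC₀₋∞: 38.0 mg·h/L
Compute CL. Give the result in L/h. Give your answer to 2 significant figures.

CL = F·Dose / AUC = 0.86 × 401 / 38.0 = 9.075 L/h

9.1 L/h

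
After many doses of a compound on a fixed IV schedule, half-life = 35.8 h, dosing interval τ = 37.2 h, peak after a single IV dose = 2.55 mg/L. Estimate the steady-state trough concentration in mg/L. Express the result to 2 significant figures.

k = ln2 / t½ = 0.693147 / 35.8 = 0.01936 h⁻¹
e^(−kτ) = e^(−0.01936 × 37.2) = 0.4867
Accumulation ratio R = 1 / (1 − e^(−kτ)) = 1 / (1 − 0.4867) = 1.948
Steady-state trough = C₀ × R × e^(−kτ) = 2.55 × 1.948 × 0.4867 = 2.418 mg/L

2.4 mg/L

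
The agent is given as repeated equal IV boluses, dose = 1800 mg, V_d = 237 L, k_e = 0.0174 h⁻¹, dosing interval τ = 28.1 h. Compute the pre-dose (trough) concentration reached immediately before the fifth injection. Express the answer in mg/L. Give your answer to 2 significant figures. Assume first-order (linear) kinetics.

C₀ per dose = Dose / Vd = 1800 / 237 = 7.595 mg/L
Fraction remaining after one interval: r = e^(−kτ) = e^(−0.01740 × 28.1) = 0.6133
Before dose 5, 4 doses have been given (aged 1τ, 2τ, 3τ, 4τ).
C_trough = C₀ × (r + r² + … + r^4) = C₀ × r(1−r^4)/(1−r)
        = 7.595 × 0.6133 × (1 − 0.1415) / (1 − 0.6133) = 10.34 mg/L

10 mg/L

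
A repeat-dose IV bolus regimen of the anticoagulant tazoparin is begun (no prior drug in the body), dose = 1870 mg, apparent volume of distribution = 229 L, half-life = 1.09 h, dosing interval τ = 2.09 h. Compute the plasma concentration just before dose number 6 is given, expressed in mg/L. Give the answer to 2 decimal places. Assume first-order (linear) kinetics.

C₀ per dose = Dose / Vd = 1870 / 229 = 8.166 mg/L
k = ln2 / t½ = 0.693147 / 1.09 = 0.6359 h⁻¹
Fraction remaining after one interval: r = e^(−kτ) = e^(−0.6359 × 2.09) = 0.2647
Before dose 6, 5 doses have been given (aged 1τ, 2τ, 3τ, 4τ, 5τ).
C_trough = C₀ × (r + r² + … + r^5) = C₀ × r(1−r^5)/(1−r)
        = 8.166 × 0.2647 × (1 − 0.001299) / (1 − 0.2647) = 2.936 mg/L

2.94 mg/L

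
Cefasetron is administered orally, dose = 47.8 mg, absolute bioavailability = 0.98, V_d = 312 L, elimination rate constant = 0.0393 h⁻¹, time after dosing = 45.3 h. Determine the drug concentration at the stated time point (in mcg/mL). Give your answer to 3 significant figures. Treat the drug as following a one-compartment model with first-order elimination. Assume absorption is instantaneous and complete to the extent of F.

0.0253 mcg/mL

Amount reaching circulation = F × Dose = 0.98 × 47.80 = 46.84 mg
C₀ = F·Dose / Vd = 46.84 / 312 = 0.1501 mg/L
C = C₀ · e^(−k·t) = 0.1501 × e^(−0.03930 × 45.3)
  = 0.1501 × 0.1686 = 0.02531 mg/L
(0.02531 mg/L = 0.02531 mcg/mL)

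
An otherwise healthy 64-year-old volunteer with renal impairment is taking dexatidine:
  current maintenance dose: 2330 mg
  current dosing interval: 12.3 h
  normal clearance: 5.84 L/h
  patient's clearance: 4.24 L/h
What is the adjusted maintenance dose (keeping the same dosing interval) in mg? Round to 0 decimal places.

1692 mg

To keep the same average steady-state level, dosing rate must scale with clearance.
CL ratio = 4.24 / 5.84 = 0.7260
New dose (same interval) = 2330 × 0.7260 = 1692 mg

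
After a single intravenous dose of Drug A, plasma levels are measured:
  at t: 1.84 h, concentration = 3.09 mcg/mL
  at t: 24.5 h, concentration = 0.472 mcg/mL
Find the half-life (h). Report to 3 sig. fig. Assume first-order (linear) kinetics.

k = ln(C₁/C₂) / (t₂ − t₁) = ln(3.09/0.472) / (24.5 − 1.84)
  = 1.879 / 22.66 = 0.08292 h⁻¹
t½ = ln2 / k = 0.693147 / 0.08292 = 8.359 h

8.36 h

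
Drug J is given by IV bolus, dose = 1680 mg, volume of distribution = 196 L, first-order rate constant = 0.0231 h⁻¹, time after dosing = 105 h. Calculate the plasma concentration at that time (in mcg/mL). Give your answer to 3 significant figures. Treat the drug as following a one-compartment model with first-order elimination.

0.758 mcg/mL

C₀ = Dose / Vd = 1680 / 196 = 8.571 mg/L
C = C₀ · e^(−k·t) = 8.571 × e^(−0.02310 × 105)
  = 8.571 × 0.08843 = 0.7579 mg/L
(0.7579 mg/L = 0.7579 mcg/mL)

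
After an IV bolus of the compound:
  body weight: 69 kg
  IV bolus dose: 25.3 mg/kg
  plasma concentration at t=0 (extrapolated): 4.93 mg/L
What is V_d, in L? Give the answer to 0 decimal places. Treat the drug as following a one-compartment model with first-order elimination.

354 L

Dose = 25.3 × 69 = 1746 mg
Vd = Dose / C₀ = 1746 / 4.93 = 354.2 L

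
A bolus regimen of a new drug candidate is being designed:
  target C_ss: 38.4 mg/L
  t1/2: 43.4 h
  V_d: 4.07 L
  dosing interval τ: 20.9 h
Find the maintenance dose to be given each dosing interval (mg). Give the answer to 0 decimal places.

52 mg

k = ln2 / t½ = 0.693147 / 43.4 = 0.01597 h⁻¹
CL = k × Vd = 0.01597 × 4.07 = 0.06500 L/h
At steady state, Dose/τ = Css × CL.
Dose = Css × CL × τ = 38.4 × 0.06500 × 20.9 = 52.17 mg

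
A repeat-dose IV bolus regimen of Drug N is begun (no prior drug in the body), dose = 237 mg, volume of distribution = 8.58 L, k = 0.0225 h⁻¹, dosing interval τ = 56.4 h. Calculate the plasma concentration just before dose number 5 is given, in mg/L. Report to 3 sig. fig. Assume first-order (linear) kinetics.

10.7 mg/L

C₀ per dose = Dose / Vd = 237 / 8.58 = 27.62 mg/L
Fraction remaining after one interval: r = e^(−kτ) = e^(−0.02250 × 56.4) = 0.2811
Before dose 5, 4 doses have been given (aged 1τ, 2τ, 3τ, 4τ).
C_trough = C₀ × (r + r² + … + r^4) = C₀ × r(1−r^4)/(1−r)
        = 27.62 × 0.2811 × (1 − 0.006244) / (1 − 0.2811) = 10.73 mg/L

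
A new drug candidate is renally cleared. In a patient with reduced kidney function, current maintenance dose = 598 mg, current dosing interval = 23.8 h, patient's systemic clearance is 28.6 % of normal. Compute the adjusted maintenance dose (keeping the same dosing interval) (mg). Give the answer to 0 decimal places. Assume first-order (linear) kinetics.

171 mg

To keep the same average steady-state level, dosing rate must scale with clearance.
CL ratio = 28.6 / 100 = 0.2860
New dose (same interval) = 598 × 0.2860 = 171.0 mg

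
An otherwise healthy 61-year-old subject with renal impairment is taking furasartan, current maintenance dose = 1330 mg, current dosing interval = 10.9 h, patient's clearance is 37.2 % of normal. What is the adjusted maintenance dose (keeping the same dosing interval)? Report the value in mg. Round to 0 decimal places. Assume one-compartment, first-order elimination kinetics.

495 mg

To keep the same average steady-state level, dosing rate must scale with clearance.
CL ratio = 37.2 / 100 = 0.3720
New dose (same interval) = 1330 × 0.3720 = 494.8 mg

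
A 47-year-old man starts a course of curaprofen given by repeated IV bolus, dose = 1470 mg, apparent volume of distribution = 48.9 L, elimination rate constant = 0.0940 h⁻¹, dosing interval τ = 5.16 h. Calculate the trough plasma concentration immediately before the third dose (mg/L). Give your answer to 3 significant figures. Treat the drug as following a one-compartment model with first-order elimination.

29.9 mg/L

C₀ per dose = Dose / Vd = 1470 / 48.9 = 30.06 mg/L
Fraction remaining after one interval: r = e^(−kτ) = e^(−0.09400 × 5.16) = 0.6157
Before dose 3, 2 doses have been given (aged 1τ, 2τ).
C_trough = C₀ × (r + r²) = 30.06 × (0.6157 + 0.3791) = 29.90 mg/L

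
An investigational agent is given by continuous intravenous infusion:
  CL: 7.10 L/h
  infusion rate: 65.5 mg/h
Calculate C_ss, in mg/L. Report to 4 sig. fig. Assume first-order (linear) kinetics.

At steady state Css = R₀ / CL = 65.5 / 7.100 = 9.225 mg/L

9.225 mg/L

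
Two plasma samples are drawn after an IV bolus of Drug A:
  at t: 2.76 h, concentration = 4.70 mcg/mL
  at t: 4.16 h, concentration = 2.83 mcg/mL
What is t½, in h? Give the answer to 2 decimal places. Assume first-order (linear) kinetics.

1.91 h

k = ln(C₁/C₂) / (t₂ − t₁) = ln(4.70/2.83) / (4.16 − 2.76)
  = 0.5073 / 1.400 = 0.3624 h⁻¹
t½ = ln2 / k = 0.693147 / 0.3624 = 1.913 h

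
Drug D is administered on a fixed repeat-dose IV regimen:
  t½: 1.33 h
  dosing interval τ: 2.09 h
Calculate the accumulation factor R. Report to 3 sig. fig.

k = ln2 / t½ = 0.693147 / 1.33 = 0.5212 h⁻¹
e^(−kτ) = e^(−0.5212 × 2.09) = 0.3364
Accumulation ratio R = 1 / (1 − e^(−kτ)) = 1 / (1 − 0.3364) = 1.507

1.51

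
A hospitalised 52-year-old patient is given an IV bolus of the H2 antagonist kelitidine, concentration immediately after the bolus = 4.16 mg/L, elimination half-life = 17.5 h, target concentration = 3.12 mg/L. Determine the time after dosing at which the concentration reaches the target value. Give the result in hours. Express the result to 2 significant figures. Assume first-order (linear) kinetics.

7.3 h

k = ln2 / t½ = 0.693147 / 17.5 = 0.03961 h⁻¹
t = ln(C₀ / C) / k = ln(4.160 / 3.12) / 0.03961
  = ln(1.333) / 0.03961 = 0.2874 / 0.03961 = 7.256 h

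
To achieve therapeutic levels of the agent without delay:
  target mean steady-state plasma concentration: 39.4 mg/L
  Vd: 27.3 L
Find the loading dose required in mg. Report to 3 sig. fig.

1080 mg

LD = Css × Vd = 39.4 × 27.3 = 1076 mg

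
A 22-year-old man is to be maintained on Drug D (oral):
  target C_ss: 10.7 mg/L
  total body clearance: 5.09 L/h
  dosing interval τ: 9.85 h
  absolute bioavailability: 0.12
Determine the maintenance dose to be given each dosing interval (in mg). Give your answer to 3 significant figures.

4470 mg

At steady state, F × (Dose/τ) = Css × CL.
Dose = Css × CL × τ / F = 10.7 × 5.090 × 9.85 / 0.12 = 4471 mg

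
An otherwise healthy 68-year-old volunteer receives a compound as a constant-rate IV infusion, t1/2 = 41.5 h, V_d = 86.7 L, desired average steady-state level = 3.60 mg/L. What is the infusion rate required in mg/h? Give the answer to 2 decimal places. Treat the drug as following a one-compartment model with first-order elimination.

5.21 mg/h

k = ln2 / t½ = 0.693147 / 41.5 = 0.01670 h⁻¹
CL = k × Vd = 0.01670 × 86.7 = 1.448 L/h
At steady state, infusion rate R₀ = Css × CL = 3.60 × 1.448 = 5.213 mg/h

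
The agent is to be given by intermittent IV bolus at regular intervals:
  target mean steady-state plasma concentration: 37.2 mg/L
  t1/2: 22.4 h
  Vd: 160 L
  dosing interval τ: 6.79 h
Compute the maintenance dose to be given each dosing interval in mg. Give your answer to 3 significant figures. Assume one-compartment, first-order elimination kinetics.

1250 mg

k = ln2 / t½ = 0.693147 / 22.4 = 0.03094 h⁻¹
CL = k × Vd = 0.03094 × 160 = 4.950 L/h
At steady state, Dose/τ = Css × CL.
Dose = Css × CL × τ = 37.2 × 4.950 × 6.79 = 1250 mg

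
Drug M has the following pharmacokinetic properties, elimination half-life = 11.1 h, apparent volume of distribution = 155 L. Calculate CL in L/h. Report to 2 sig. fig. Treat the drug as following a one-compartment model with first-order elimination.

9.7 L/h

k = ln2 / t½ = 0.693147 / 11.1 = 0.06245 h⁻¹
CL = k × Vd = 0.06245 × 155 = 9.680 L/h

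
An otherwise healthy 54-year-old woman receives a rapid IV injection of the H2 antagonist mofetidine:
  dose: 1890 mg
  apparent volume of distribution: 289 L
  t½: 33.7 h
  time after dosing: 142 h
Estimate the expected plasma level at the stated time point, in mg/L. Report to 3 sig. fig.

0.352 mg/L

C₀ = Dose / Vd = 1890 / 289 = 6.540 mg/L
k = ln2 / t½ = 0.693147 / 33.7 = 0.02057 h⁻¹
C = C₀ · e^(−k·t) = 6.540 × e^(−0.02057 × 142)
  = 6.540 × 0.05388 = 0.3524 mg/L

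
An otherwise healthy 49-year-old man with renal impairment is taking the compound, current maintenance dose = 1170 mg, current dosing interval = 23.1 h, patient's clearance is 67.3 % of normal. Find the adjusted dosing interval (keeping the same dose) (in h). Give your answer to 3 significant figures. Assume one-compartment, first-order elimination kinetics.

To keep the same average steady-state level, dosing rate must scale with clearance.
CL ratio = 67.3 / 100 = 0.6730
New interval (same dose) = 23.1 / 0.6730 = 34.32 h

34.3 h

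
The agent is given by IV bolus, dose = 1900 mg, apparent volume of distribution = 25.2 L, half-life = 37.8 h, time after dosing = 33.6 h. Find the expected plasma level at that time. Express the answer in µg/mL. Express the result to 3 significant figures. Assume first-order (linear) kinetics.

C₀ = Dose / Vd = 1900 / 25.2 = 75.40 mg/L
k = ln2 / t½ = 0.693147 / 37.8 = 0.01834 h⁻¹
C = C₀ · e^(−k·t) = 75.40 × e^(−0.01834 × 33.6)
  = 75.40 × 0.5400 = 40.72 mg/L
(40.72 mg/L = 40.72 µg/mL)

40.7 µg/mL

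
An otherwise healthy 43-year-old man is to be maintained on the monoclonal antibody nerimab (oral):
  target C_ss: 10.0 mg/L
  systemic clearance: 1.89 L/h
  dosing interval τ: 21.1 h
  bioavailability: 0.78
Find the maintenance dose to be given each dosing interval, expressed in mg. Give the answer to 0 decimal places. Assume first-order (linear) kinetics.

511 mg

At steady state, F × (Dose/τ) = Css × CL.
Dose = Css × CL × τ / F = 10.0 × 1.890 × 21.1 / 0.78 = 511.3 mg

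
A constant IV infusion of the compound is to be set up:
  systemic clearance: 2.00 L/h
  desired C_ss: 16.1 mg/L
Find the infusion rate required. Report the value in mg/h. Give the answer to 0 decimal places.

32 mg/h

At steady state, infusion rate R₀ = Css × CL = 16.1 × 2.000 = 32.20 mg/h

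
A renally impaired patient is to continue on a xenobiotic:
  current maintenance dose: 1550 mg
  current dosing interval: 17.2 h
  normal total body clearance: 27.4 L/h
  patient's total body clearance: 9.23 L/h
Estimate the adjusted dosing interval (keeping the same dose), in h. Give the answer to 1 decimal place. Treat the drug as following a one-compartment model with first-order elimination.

To keep the same average steady-state level, dosing rate must scale with clearance.
CL ratio = 9.23 / 27.4 = 0.3369
New interval (same dose) = 17.2 / 0.3369 = 51.05 h

51.1 h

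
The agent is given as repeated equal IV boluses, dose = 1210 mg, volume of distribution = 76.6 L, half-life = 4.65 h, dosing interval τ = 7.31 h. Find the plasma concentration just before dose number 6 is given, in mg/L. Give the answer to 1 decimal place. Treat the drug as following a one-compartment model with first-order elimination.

C₀ per dose = Dose / Vd = 1210 / 76.6 = 15.80 mg/L
k = ln2 / t½ = 0.693147 / 4.65 = 0.1491 h⁻¹
Fraction remaining after one interval: r = e^(−kτ) = e^(−0.1491 × 7.31) = 0.3362
Before dose 6, 5 doses have been given (aged 1τ, 2τ, 3τ, 4τ, 5τ).
C_trough = C₀ × (r + r² + … + r^5) = C₀ × r(1−r^5)/(1−r)
        = 15.80 × 0.3362 × (1 − 0.004295) / (1 − 0.3362) = 7.968 mg/L

8.0 mg/L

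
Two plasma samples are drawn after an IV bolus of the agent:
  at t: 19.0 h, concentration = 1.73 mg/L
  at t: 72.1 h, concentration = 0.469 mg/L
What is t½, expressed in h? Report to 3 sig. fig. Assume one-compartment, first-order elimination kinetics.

28.2 h

k = ln(C₁/C₂) / (t₂ − t₁) = ln(1.73/0.469) / (72.1 − 19.0)
  = 1.305 / 53.10 = 0.02458 h⁻¹
t½ = ln2 / k = 0.693147 / 0.02458 = 28.20 h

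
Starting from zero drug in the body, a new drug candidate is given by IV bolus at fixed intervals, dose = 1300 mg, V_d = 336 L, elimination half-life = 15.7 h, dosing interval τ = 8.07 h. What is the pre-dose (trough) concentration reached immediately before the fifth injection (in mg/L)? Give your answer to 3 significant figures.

C₀ per dose = Dose / Vd = 1300 / 336 = 3.869 mg/L
k = ln2 / t½ = 0.693147 / 15.7 = 0.04415 h⁻¹
Fraction remaining after one interval: r = e^(−kτ) = e^(−0.04415 × 8.07) = 0.7003
Before dose 5, 4 doses have been given (aged 1τ, 2τ, 3τ, 4τ).
C_trough = C₀ × (r + r² + … + r^4) = C₀ × r(1−r^4)/(1−r)
        = 3.869 × 0.7003 × (1 − 0.2405) / (1 − 0.7003) = 6.866 mg/L

6.87 mg/L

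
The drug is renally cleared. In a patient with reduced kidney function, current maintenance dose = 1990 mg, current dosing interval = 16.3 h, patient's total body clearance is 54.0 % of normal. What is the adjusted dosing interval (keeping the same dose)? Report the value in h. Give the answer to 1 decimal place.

30.2 h

To keep the same average steady-state level, dosing rate must scale with clearance.
CL ratio = 54.0 / 100 = 0.5400
New interval (same dose) = 16.3 / 0.5400 = 30.19 h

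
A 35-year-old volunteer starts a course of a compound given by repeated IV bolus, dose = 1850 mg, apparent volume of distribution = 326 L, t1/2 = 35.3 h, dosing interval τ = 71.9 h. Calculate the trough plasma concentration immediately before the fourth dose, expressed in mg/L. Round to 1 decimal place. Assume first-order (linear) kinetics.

1.8 mg/L

C₀ per dose = Dose / Vd = 1850 / 326 = 5.675 mg/L
k = ln2 / t½ = 0.693147 / 35.3 = 0.01964 h⁻¹
Fraction remaining after one interval: r = e^(−kτ) = e^(−0.01964 × 71.9) = 0.2436
Before dose 4, 3 doses have been given (aged 1τ, 2τ, 3τ).
C_trough = C₀ × (r + r² + … + r^3) = C₀ × r(1−r^3)/(1−r)
        = 5.675 × 0.2436 × (1 − 0.01446) / (1 − 0.2436) = 1.801 mg/L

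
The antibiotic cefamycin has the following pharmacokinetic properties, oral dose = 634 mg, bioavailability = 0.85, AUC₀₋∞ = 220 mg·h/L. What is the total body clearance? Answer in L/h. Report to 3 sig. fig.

2.45 L/h

CL = F·Dose / AUC = 0.85 × 634 / 220 = 2.450 L/h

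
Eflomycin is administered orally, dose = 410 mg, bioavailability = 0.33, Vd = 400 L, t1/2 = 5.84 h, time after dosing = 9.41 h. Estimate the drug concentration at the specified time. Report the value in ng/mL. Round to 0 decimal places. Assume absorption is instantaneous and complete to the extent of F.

Amount reaching circulation = F × Dose = 0.33 × 410.0 = 135.3 mg
C₀ = F·Dose / Vd = 135.3 / 400 = 0.3383 mg/L
k = ln2 / t½ = 0.693147 / 5.84 = 0.1187 h⁻¹
C = C₀ · e^(−k·t) = 0.3383 × e^(−0.1187 × 9.41)
  = 0.3383 × 0.3273 = 0.1107 mg/L
Convert: 0.1107 mg/L × 1000 = 110.7 ng/mL

111 ng/mL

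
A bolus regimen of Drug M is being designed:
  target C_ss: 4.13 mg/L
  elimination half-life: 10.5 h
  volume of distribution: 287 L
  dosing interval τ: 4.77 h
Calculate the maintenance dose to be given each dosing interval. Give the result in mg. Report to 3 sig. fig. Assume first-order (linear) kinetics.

k = ln2 / t½ = 0.693147 / 10.5 = 0.06601 h⁻¹
CL = k × Vd = 0.06601 × 287 = 18.94 L/h
At steady state, Dose/τ = Css × CL.
Dose = Css × CL × τ = 4.13 × 18.94 × 4.77 = 373.1 mg

373 mg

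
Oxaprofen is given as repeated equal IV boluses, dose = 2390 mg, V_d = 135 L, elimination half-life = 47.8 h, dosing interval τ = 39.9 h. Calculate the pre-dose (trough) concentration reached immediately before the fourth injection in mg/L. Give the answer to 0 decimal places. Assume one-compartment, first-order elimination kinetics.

C₀ per dose = Dose / Vd = 2390 / 135 = 17.70 mg/L
k = ln2 / t½ = 0.693147 / 47.8 = 0.01450 h⁻¹
Fraction remaining after one interval: r = e^(−kτ) = e^(−0.01450 × 39.9) = 0.5607
Before dose 4, 3 doses have been given (aged 1τ, 2τ, 3τ).
C_trough = C₀ × (r + r² + … + r^3) = C₀ × r(1−r^3)/(1−r)
        = 17.70 × 0.5607 × (1 − 0.1763) / (1 − 0.5607) = 18.61 mg/L

19 mg/L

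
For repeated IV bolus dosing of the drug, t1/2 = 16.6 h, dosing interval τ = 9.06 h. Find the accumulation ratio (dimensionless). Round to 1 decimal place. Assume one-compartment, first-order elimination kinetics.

k = ln2 / t½ = 0.693147 / 16.6 = 0.04176 h⁻¹
e^(−kτ) = e^(−0.04176 × 9.06) = 0.6850
Accumulation ratio R = 1 / (1 − e^(−kτ)) = 1 / (1 − 0.6850) = 3.175

3.2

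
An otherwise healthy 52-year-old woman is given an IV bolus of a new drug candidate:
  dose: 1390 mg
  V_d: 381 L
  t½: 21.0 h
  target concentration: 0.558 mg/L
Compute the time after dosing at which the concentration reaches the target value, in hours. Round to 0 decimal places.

C₀ = Dose / Vd = 1390 / 381 = 3.648 mg/L
k = ln2 / t½ = 0.693147 / 21.0 = 0.03301 h⁻¹
t = ln(C₀ / C) / k = ln(3.648 / 0.558) / 0.03301
  = ln(6.538) / 0.03301 = 1.878 / 0.03301 = 56.89 h

57 h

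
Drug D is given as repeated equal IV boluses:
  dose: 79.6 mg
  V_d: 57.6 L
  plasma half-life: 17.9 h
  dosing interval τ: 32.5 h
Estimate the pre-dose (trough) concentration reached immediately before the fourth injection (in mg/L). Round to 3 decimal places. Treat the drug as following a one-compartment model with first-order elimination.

C₀ per dose = Dose / Vd = 79.6 / 57.6 = 1.382 mg/L
k = ln2 / t½ = 0.693147 / 17.9 = 0.03872 h⁻¹
Fraction remaining after one interval: r = e^(−kτ) = e^(−0.03872 × 32.5) = 0.2841
Before dose 4, 3 doses have been given (aged 1τ, 2τ, 3τ).
C_trough = C₀ × (r + r² + … + r^3) = C₀ × r(1−r^3)/(1−r)
        = 1.382 × 0.2841 × (1 − 0.02293) / (1 − 0.2841) = 0.5359 mg/L

0.536 mg/L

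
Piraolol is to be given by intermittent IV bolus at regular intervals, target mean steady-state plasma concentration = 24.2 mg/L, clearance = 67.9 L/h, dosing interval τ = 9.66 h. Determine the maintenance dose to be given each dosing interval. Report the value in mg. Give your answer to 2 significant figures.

16000 mg

At steady state, Dose/τ = Css × CL.
Dose = Css × CL × τ = 24.2 × 67.90 × 9.66 = 15870 mg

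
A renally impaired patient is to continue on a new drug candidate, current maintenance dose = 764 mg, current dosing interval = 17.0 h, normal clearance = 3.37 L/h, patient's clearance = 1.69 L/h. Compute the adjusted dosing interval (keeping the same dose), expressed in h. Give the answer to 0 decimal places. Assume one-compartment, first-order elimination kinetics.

To keep the same average steady-state level, dosing rate must scale with clearance.
CL ratio = 1.69 / 3.37 = 0.5015
New interval (same dose) = 17.0 / 0.5015 = 33.90 h

34 h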